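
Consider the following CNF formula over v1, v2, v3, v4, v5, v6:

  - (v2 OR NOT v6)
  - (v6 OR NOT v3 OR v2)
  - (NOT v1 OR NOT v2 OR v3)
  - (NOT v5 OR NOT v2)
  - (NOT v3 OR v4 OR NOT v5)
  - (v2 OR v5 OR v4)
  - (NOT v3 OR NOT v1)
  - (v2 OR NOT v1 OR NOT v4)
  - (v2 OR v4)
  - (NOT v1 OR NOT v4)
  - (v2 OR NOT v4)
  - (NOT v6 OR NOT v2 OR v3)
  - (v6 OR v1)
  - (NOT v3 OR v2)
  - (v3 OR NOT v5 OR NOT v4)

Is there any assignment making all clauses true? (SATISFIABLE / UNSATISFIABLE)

SATISFIABLE

Try v1 = False.
  then v6 is forced to True.
  then v2 is forced to True.
  then v5 is forced to False.
  then v3 is forced to True.
v4 is now unconstrained; take v4 = False.
So v1=False, v2=True, v3=True, v4=False, v5=False, v6=True is a satisfying assignment.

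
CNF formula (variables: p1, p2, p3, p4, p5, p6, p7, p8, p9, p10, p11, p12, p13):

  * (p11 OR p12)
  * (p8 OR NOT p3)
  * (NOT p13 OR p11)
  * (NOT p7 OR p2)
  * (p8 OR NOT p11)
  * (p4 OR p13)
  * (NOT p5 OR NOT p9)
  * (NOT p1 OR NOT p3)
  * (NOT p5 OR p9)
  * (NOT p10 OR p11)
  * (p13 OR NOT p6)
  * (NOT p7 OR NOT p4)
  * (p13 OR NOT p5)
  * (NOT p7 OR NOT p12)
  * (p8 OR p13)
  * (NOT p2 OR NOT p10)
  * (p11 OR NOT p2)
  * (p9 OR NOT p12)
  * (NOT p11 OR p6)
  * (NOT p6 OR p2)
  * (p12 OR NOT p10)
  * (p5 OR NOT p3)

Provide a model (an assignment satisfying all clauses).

p1 = T, p2 = T, p3 = F, p4 = T, p5 = F, p6 = T, p7 = F, p8 = T, p9 = F, p10 = F, p11 = T, p12 = F, p13 = T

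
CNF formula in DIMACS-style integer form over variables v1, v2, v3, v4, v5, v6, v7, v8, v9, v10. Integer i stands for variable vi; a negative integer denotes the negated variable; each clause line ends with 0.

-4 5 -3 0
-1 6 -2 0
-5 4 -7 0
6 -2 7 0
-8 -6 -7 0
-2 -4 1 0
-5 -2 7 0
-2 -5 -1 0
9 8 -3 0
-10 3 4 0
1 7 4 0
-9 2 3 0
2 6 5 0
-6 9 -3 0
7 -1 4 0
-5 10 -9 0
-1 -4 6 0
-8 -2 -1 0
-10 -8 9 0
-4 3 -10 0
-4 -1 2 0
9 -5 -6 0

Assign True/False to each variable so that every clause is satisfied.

v1=F, v2=T, v3=T, v4=F, v5=F, v6=F, v7=T, v8=F, v9=T, v10=F

Set v1 = False and propagate.
For the remaining variables, v2 = True, v3 = True, v4 = False, v5 = False, v6 = False, v7 = True, v8 = False, v9 = True, v10 = False works.
Every clause has at least one true literal under this assignment.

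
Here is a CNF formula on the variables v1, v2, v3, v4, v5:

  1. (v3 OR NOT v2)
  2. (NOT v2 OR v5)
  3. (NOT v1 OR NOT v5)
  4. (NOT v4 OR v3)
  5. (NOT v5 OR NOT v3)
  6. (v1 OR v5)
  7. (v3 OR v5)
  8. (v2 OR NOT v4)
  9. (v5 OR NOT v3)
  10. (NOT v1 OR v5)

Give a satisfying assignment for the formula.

v1 = 0  v2 = 0  v3 = 0  v4 = 0  v5 = 1

Pure literal: v4 appears only negated; assign v4 = False.
Branch on v1: take v1 = False.
  then v5 is forced to True.
  then v3 is forced to False.
  then v2 is forced to False.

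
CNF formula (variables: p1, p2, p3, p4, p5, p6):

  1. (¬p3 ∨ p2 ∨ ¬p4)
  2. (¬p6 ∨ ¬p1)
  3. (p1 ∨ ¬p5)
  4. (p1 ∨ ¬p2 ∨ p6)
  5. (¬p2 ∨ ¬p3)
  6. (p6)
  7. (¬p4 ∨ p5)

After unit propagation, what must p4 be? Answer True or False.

False

(p6) stands alone — p6 = True.
From (¬p6 ∨ ¬p1) and p6 = True: p1 = False.
From (p1 ∨ ¬p5) and p1 = False: p5 = False.
In (¬p4 ∨ p5), p5 is now false; ¬p4 must hold, so p4 = False.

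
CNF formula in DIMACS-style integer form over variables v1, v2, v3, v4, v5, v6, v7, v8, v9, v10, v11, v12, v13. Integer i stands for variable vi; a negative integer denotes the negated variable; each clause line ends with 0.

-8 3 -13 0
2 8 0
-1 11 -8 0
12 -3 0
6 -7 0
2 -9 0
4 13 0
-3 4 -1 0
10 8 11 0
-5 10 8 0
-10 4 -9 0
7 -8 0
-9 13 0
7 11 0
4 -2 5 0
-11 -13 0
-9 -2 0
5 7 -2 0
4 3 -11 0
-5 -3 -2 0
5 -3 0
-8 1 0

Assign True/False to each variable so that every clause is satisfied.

v1=F  v2=T  v3=F  v4=T  v5=F  v6=T  v7=T  v8=F  v9=F  v10=T  v11=F  v12=T  v13=F

v4 occurs only positively in the remaining clauses — set v4 = True.
Pure literal: v6 appears only positively; assign v6 = True.
Branch on v1: take v1 = False.
  then v8 is forced to False.
  then v2 is forced to True.
  then v9 is forced to False.
Branch on v3: take v3 = False.
Set v5 = False and propagate.
  then v7 is forced to True.
For the remaining variables, v10 = True, v11 = False, v12 = True, v13 = False works.
Every clause has at least one true literal under this assignment.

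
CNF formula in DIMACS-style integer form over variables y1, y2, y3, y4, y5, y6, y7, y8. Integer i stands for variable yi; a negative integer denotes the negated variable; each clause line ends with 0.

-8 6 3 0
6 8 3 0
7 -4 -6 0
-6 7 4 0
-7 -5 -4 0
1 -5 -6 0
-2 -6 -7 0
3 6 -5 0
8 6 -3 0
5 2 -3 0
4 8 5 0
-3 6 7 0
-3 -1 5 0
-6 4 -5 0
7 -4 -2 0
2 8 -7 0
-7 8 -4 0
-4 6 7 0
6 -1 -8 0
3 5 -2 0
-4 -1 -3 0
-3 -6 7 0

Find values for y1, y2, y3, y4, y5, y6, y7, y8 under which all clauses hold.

Branch on y1: take y1 = False.
Set y2 = False and propagate.
The remaining clauses are satisfied by y3 = False, y4 = False, y5 = False, y6 = True, y7 = True, y8 = True.

y1=False, y2=False, y3=False, y4=False, y5=False, y6=True, y7=True, y8=True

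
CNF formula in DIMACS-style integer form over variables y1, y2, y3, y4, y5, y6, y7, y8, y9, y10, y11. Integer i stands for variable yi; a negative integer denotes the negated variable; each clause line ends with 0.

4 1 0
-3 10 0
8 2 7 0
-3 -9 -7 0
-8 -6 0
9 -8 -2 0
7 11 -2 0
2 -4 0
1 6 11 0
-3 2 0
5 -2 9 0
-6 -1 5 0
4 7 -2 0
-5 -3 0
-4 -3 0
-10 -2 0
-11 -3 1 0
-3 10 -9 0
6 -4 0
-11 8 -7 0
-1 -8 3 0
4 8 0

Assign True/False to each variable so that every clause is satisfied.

Set y1 = False and propagate.
  then y4 is forced to True.
  then y2 is forced to True.
  then y3 is forced to False.
  then y10 is forced to False.
  then y6 is forced to True.
  then y8 is forced to False.
The remaining clauses are satisfied by y5 = True, y7 = False, y9 = True, y11 = True.
Every clause has at least one true literal under this assignment.

y1=False  y2=True  y3=False  y4=True  y5=True  y6=True  y7=False  y8=False  y9=True  y10=False  y11=True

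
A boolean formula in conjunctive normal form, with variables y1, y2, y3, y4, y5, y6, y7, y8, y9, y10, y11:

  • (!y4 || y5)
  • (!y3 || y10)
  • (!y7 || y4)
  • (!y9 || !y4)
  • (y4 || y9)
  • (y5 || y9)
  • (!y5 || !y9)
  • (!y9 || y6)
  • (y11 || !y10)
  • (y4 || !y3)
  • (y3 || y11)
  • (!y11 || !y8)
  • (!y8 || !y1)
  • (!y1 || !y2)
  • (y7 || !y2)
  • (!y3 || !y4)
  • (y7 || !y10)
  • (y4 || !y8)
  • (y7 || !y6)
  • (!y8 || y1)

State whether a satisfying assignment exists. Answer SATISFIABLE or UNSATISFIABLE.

y2 occurs only negated in the remaining clauses — set y2 = False.
y8 occurs only negated in the remaining clauses — set y8 = False.
Branch on y3: take y3 = False.
  then y11 is forced to True.
For the remaining variables, y1 = False, y4 = True, y5 = True, y6 = True, y7 = True, y9 = False, y10 = True works.
Every clause has at least one true literal under this assignment.
So y1=False  y2=False  y3=False  y4=True  y5=True  y6=True  y7=True  y8=False  y9=False  y10=True  y11=True is a satisfying assignment.

SATISFIABLE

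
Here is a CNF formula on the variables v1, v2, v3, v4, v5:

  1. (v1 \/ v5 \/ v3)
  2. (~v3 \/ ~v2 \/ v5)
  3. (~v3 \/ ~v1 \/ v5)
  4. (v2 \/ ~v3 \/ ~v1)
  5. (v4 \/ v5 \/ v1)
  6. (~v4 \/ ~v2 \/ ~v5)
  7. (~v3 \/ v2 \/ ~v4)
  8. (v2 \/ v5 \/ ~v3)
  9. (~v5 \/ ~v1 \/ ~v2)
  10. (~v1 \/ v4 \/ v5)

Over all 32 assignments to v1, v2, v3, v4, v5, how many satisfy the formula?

9

Split on v5, then v1.
  v5=T, v1=T: remaining (v2,v3,v4) ∈ {(F,F,F); (F,F,T)} — 2.
  v5=T, v1=F: 5 of the 8 assignments to (v2,v3,v4) work.
  v5=F, v1=T: remaining (v2,v3,v4) ∈ {(F,F,T); (T,F,T)} — 2.
  v5=F, v1=F: a clause becomes empty — 0.
Total: 2 + 5 + 2 + 0 = 9.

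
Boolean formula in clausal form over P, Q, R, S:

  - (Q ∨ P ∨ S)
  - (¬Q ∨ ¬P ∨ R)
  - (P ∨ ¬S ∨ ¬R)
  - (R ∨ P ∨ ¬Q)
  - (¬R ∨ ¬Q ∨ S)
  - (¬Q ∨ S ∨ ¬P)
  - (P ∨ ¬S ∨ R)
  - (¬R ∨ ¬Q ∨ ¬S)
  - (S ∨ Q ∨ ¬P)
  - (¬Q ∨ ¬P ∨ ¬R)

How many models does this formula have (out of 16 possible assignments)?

Satisfying assignments:
  P=1 Q=0 R=0 S=1
  P=1 Q=0 R=1 S=1
Count: 2.

2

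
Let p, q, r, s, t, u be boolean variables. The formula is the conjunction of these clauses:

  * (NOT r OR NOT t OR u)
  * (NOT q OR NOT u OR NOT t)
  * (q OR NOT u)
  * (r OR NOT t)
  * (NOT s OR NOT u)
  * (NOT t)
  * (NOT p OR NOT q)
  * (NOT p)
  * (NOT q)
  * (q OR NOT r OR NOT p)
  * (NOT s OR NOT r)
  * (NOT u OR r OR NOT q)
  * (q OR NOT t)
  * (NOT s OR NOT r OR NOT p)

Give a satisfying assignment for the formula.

Unit propagation: (NOT t) forces t = False.
The clause (NOT p) is unit: p must be False.
The clause (NOT q) is unit: q must be False.
The clause (NOT u) is unit: u must be False.
Pure literal: r appears only negated; assign r = False.
s is now unconstrained; take s = True.
Every clause has at least one true literal under this assignment.
Check each clause:
  1. (NOT t OR NOT r OR u) — NOT t is true.
  2. (NOT u OR NOT t OR NOT q) — NOT u is true.
  3. (NOT u OR q) — NOT u is true.
  4. (r OR NOT t) — NOT t is true.
  5. (NOT s OR NOT u) — NOT u is true.
  6. (NOT t) — NOT t is true.
  7. (NOT q OR NOT p) — NOT p is true.
  8. (NOT p) — NOT p is true.
  9. (NOT q) — NOT q is true.
  10. (q OR NOT p OR NOT r) — NOT r is true.
  11. (NOT s OR NOT r) — NOT r is true.
  12. (r OR NOT u OR NOT q) — NOT u is true.
  13. (q OR NOT t) — NOT t is true.
  14. (NOT s OR NOT p OR NOT r) — NOT r is true.

p=False, q=False, r=False, s=True, t=False, u=False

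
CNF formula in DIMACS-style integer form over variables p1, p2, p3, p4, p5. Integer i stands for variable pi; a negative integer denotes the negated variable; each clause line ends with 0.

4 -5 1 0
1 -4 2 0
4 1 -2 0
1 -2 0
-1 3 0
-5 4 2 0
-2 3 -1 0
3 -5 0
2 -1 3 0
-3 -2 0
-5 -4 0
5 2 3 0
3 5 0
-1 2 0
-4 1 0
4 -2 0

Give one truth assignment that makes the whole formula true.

Branch on p1: take p1 = False.
  then p2 is forced to False.
  then p4 is forced to False.
  then p5 is forced to False.
  then p3 is forced to True.
Check each clause:
  1. (~p5 \/ p4 \/ p1) — ~p5 is true.
  2. (p2 \/ p1 \/ ~p4) — ~p4 is true.
  3. (~p2 \/ p1 \/ p4) — ~p2 is true.
  4. (~p2 \/ p1) — ~p2 is true.
  5. (~p1 \/ p3) — p3 is true.
  6. (~p5 \/ p4 \/ p2) — ~p5 is true.
  7. (p3 \/ ~p2 \/ ~p1) — p3 is true.
  8. (p3 \/ ~p5) — p3 is true.
  9. (~p1 \/ p2 \/ p3) — p3 is true.
  10. (~p2 \/ ~p3) — ~p2 is true.
  11. (~p5 \/ ~p4) — ~p5 is true.
  12. (p2 \/ p5 \/ p3) — p3 is true.
  13. (p5 \/ p3) — p3 is true.
  14. (~p1 \/ p2) — ~p1 is true.
  15. (p1 \/ ~p4) — ~p4 is true.
  16. (p4 \/ ~p2) — ~p2 is true.

p1=F, p2=F, p3=T, p4=F, p5=F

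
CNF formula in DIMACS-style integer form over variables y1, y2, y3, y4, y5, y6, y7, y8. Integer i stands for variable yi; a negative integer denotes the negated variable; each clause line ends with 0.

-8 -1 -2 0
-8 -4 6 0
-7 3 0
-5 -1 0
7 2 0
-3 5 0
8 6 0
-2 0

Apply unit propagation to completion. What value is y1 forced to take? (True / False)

False

Unit clause (NOT y2) sets y2 = False.
(y2 OR y7) with y2 = False leaves only y7, so y7 = True.
In (y3 OR NOT y7), NOT y7 is now false; y3 must hold, so y3 = True.
(y5 OR NOT y3) with y3 = True leaves only y5, so y5 = True.
In (NOT y5 OR NOT y1), NOT y5 is now false; NOT y1 must hold, so y1 = False.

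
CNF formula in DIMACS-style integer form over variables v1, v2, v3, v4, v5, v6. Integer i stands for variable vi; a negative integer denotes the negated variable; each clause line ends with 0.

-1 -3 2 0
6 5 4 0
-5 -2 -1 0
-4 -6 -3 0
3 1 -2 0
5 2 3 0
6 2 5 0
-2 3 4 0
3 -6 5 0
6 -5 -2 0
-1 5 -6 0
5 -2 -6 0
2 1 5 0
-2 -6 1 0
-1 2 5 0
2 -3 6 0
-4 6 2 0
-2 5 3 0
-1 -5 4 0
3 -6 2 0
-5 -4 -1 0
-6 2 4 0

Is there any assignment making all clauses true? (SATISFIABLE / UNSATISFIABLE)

Branch on v1: take v1 = False.
Try v2 = True.
  then v3 is forced to True.
  then v6 is forced to False.
  then v5 is forced to False.
  then v4 is forced to True.
So v1=False, v2=True, v3=True, v4=True, v5=False, v6=False is a satisfying assignment.

SATISFIABLE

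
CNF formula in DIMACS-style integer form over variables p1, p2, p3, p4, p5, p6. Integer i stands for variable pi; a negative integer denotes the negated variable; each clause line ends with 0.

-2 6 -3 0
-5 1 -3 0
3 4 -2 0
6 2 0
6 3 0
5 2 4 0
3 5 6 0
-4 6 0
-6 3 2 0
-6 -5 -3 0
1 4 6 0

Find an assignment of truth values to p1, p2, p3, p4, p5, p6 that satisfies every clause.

p1 = T, p2 = T, p3 = F, p4 = T, p5 = F, p6 = T

Check each clause:
  1. {¬p2, p6, ¬p3} — ¬p3 is true.
  2. {¬p5, p1, ¬p3} — p1 is true.
  3. {p3, ¬p2, p4} — p4 is true.
  4. {p6, p2} — p2 is true.
  5. {p3, p6} — p6 is true.
  6. {p4, p2, p5} — p2 is true.
  7. {p5, p6, p3} — p6 is true.
  8. {¬p4, p6} — p6 is true.
  9. {p3, p2, ¬p6} — p2 is true.
  10. {¬p5, ¬p3, ¬p6} — ¬p5 is true.
  11. {p4, p1, p6} — p1 is true.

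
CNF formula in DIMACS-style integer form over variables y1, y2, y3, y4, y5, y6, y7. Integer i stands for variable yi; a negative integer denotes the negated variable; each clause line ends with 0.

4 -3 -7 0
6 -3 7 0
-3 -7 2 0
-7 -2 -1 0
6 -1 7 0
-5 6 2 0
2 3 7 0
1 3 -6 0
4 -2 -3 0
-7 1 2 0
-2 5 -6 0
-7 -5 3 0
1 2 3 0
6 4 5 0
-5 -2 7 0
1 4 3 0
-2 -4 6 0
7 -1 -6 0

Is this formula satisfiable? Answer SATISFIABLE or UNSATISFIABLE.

SATISFIABLE

Set y1 = False and propagate.
The remaining clauses are satisfied by y2 = False, y3 = True, y4 = False, y5 = False, y6 = True, y7 = False.
So y1=False, y2=False, y3=True, y4=False, y5=False, y6=True, y7=False is a satisfying assignment.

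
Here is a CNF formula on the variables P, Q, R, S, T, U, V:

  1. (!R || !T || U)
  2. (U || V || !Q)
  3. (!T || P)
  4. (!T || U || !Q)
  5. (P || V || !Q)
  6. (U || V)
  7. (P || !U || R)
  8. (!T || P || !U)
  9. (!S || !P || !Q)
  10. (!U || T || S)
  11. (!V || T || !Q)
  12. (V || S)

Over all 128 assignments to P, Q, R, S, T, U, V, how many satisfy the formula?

24

Case analysis on U and T:
  U=T, T=T: R free; 4 ways for (P,Q,S,V) × 2^1 = 8.
  U=T, T=F: V free; 3 ways for (P,Q,R,S) × 2^1 = 6.
  U=F, T=T: remaining (P,Q,R,S,V) ∈ {(T,F,F,F,T); (T,F,F,T,T)} — 2.
  U=F, T=F: forces Q=F; V=T; P, R, S free → 2^3 = 8.
Total: 8 + 6 + 2 + 8 = 24.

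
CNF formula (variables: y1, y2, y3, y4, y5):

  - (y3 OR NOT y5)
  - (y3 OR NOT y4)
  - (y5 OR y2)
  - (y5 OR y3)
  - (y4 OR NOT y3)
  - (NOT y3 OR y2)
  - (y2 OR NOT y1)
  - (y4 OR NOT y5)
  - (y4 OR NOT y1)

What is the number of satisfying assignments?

4

The models are:
  y1=0 y2=1 y3=1 y4=1 y5=0
  y1=0 y2=1 y3=1 y4=1 y5=1
  y1=1 y2=1 y3=1 y4=1 y5=0
  y1=1 y2=1 y3=1 y4=1 y5=1
That's 4 in total.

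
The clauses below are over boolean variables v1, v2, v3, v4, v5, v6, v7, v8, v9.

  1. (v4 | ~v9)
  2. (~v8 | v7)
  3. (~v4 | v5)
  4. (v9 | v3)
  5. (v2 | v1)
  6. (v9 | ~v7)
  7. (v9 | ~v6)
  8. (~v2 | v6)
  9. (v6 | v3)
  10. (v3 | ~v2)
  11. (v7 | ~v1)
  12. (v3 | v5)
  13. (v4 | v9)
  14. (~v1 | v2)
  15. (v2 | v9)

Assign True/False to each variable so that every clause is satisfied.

Pure literal: v3 appears only positively; assign v3 = True.
v5 occurs only positively in the remaining clauses — set v5 = True.
Set v1 = False and propagate.
  then v2 is forced to True.
  then v6 is forced to True.
  then v9 is forced to True.
  then v4 is forced to True.
For the remaining variables, v7 = True, v8 = False works.

v1=False, v2=True, v3=True, v4=True, v5=True, v6=True, v7=True, v8=False, v9=True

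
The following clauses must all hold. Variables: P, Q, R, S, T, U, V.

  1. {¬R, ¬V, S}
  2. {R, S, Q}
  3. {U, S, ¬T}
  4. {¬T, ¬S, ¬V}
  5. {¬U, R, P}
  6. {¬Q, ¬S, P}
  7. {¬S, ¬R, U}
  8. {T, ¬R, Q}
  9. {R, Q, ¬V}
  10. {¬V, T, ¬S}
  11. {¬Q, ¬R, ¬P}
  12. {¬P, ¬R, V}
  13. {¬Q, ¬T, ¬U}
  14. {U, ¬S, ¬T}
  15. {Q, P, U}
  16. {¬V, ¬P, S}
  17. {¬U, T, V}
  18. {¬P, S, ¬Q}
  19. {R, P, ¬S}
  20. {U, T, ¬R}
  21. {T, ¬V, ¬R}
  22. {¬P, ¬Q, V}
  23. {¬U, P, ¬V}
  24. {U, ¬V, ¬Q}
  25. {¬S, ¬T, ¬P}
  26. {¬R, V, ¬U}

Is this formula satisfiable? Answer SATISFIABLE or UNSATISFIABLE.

SATISFIABLE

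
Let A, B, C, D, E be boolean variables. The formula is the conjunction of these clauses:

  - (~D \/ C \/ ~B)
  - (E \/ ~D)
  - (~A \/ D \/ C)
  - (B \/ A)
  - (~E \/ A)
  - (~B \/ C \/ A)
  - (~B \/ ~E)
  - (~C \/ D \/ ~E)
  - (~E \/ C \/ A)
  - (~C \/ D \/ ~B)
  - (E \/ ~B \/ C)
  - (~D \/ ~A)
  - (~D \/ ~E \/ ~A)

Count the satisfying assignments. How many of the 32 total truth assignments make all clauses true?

1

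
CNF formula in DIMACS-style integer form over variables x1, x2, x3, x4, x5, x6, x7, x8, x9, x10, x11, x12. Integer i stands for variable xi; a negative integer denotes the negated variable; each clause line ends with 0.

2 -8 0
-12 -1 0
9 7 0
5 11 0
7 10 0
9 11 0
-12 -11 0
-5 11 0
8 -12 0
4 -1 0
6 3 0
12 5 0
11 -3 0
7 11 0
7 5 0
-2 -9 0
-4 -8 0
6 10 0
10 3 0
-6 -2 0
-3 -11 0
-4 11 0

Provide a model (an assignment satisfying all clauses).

x1=0  x2=0  x3=0  x4=0  x5=1  x6=1  x7=0  x8=0  x9=1  x10=1  x11=1  x12=0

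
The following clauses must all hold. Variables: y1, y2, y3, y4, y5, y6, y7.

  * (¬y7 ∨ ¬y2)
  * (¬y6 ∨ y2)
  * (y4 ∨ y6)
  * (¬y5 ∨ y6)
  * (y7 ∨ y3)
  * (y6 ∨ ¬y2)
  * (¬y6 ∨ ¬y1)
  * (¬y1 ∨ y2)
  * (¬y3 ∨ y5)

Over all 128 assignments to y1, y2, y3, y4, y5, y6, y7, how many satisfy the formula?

3

Satisfying assignments:
  y1=F y2=F y3=F y4=T y5=F y6=F y7=T
  y1=F y2=T y3=T y4=F y5=T y6=T y7=F
  y1=F y2=T y3=T y4=T y5=T y6=T y7=F
That's 3 in total.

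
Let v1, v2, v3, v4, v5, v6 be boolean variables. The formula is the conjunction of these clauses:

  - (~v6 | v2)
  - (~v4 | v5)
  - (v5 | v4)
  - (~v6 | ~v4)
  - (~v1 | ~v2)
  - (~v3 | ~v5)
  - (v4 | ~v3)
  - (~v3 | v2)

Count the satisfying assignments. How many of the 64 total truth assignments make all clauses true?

7

Satisfying assignments:
  v1=F v2=F v3=F v4=F v5=T v6=F
  v1=F v2=F v3=F v4=T v5=T v6=F
  v1=F v2=T v3=F v4=F v5=T v6=F
  v1=F v2=T v3=F v4=F v5=T v6=T
  v1=F v2=T v3=F v4=T v5=T v6=F
  v1=T v2=F v3=F v4=F v5=T v6=F
  v1=T v2=F v3=F v4=T v5=T v6=F
Count: 7.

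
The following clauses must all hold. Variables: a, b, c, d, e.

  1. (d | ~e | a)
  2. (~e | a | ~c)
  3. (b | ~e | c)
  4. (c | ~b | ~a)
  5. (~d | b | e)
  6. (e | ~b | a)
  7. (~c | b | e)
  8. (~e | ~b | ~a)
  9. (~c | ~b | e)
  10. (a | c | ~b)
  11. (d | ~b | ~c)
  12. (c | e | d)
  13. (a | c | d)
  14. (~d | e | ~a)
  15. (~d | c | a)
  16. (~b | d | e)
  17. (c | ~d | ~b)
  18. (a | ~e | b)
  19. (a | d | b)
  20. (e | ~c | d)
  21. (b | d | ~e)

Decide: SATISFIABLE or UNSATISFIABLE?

Branch on a: take a = True.
The remaining clauses are satisfied by b = False, c = True, d = True, e = True.
So a=True  b=False  c=True  d=True  e=True is a satisfying assignment.

SATISFIABLE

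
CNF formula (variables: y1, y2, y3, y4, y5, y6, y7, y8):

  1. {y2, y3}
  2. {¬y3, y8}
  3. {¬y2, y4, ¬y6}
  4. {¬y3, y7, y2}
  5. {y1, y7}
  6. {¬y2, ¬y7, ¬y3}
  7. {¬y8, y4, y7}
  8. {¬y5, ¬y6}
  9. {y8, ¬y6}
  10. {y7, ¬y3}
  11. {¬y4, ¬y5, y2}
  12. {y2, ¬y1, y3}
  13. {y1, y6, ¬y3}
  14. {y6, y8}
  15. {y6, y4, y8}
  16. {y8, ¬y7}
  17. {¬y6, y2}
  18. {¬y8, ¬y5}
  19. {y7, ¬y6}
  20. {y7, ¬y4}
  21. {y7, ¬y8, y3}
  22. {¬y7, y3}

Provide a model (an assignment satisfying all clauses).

y1 = True  y2 = False  y3 = True  y4 = False  y5 = False  y6 = False  y7 = True  y8 = True

Check each clause:
  1. {y3, y2} — y3 is true.
  2. {y8, ¬y3} — y8 is true.
  3. {¬y2, ¬y6, y4} — ¬y6 is true.
  4. {y7, y2, ¬y3} — y7 is true.
  5. {y1, y7} — y1 is true.
  6. {¬y7, ¬y3, ¬y2} — ¬y2 is true.
  7. {y4, y7, ¬y8} — y7 is true.
  8. {¬y6, ¬y5} — ¬y6 is true.
  9. {¬y6, y8} — y8 is true.
  10. {y7, ¬y3} — y7 is true.
  11. {¬y4, ¬y5, y2} — ¬y5 is true.
  12. {y3, ¬y1, y2} — y3 is true.
  13. {y1, ¬y3, y6} — y1 is true.
  14. {y8, y6} — y8 is true.
  15. {y8, y4, y6} — y8 is true.
  16. {y8, ¬y7} — y8 is true.
  17. {¬y6, y2} — ¬y6 is true.
  18. {¬y8, ¬y5} — ¬y5 is true.
  19. {¬y6, y7} — ¬y6 is true.
  20. {y7, ¬y4} — ¬y4 is true.
  21. {y7, y3, ¬y8} — y3 is true.
  22. {¬y7, y3} — y3 is true.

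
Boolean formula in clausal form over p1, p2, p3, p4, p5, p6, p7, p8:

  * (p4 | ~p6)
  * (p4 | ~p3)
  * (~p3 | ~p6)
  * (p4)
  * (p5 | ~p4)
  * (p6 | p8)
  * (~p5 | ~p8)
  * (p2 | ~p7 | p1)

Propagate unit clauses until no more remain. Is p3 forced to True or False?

(p4) stands alone — p4 = True.
From (~p4 | p5) and p4 = True: p5 = True.
(~p8 | ~p5): since p5 = True, the clause reduces to (~p8). p8 = False.
(p6 | p8): since p8 = False, the clause reduces to (p6). p6 = True.
(~p6 | ~p3) with p6 = True leaves only ~p3, so p3 = False.

False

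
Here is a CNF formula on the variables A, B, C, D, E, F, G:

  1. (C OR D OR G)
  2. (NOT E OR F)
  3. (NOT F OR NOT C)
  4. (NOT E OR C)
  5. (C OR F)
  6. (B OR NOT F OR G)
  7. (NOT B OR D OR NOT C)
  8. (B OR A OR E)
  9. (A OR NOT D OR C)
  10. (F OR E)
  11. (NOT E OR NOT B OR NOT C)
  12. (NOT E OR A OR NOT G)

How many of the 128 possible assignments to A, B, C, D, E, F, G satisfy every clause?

6

Satisfying assignments:
  A=F B=T C=F D=F E=F F=T G=T
  A=T B=F C=F D=F E=F F=T G=T
  A=T B=F C=F D=T E=F F=T G=T
  A=T B=T C=F D=F E=F F=T G=T
  A=T B=T C=F D=T E=F F=T G=F
  A=T B=T C=F D=T E=F F=T G=T
That's 6 in total.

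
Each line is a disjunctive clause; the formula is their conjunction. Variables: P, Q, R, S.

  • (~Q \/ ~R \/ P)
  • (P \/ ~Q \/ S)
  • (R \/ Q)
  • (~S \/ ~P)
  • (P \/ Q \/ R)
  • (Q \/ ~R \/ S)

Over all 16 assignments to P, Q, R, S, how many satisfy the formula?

Satisfying assignments:
  P=0 Q=0 R=1 S=1
  P=0 Q=1 R=0 S=1
  P=1 Q=1 R=0 S=0
  P=1 Q=1 R=1 S=0
Count: 4.

4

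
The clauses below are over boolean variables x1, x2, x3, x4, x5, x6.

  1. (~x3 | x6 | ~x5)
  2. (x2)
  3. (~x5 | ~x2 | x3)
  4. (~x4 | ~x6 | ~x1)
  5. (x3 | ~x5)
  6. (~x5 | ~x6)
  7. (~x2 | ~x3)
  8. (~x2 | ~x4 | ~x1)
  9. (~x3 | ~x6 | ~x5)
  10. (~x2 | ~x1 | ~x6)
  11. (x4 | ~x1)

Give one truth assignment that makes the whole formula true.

x1 = False, x2 = True, x3 = False, x4 = True, x5 = False, x6 = False

Check each clause:
  1. (~x5 | ~x3 | x6) — ~x5 is true.
  2. (x2) — x2 is true.
  3. (~x2 | ~x5 | x3) — ~x5 is true.
  4. (~x6 | ~x1 | ~x4) — ~x6 is true.
  5. (~x5 | x3) — ~x5 is true.
  6. (~x6 | ~x5) — ~x6 is true.
  7. (~x2 | ~x3) — ~x3 is true.
  8. (~x1 | ~x2 | ~x4) — ~x1 is true.
  9. (~x6 | ~x5 | ~x3) — ~x6 is true.
  10. (~x6 | ~x1 | ~x2) — ~x6 is true.
  11. (~x1 | x4) — x4 is true.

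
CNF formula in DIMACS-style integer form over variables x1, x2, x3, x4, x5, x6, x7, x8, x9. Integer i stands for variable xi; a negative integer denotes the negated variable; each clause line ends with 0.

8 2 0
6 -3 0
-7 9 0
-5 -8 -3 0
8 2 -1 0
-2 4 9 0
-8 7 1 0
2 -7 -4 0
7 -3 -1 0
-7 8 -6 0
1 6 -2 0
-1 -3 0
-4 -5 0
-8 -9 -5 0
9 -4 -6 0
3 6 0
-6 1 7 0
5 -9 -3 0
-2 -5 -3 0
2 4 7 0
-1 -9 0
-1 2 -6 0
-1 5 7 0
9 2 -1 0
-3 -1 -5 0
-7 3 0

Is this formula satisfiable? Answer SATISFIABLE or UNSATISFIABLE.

x1 = True:
  propagation gives x3=False, x6=True, x9=False, x7=False; an empty clause results — contradiction.
x1 = False:
  x7 = True:
    propagation gives x9=True, x3=True, x6=True, x8=True; an empty clause results — contradiction.
  x7 = False:
    propagation gives x8=False, x2=True, x6=True; an empty clause results — contradiction.
Every branch closes, so no satisfying assignment exists.

UNSATISFIABLE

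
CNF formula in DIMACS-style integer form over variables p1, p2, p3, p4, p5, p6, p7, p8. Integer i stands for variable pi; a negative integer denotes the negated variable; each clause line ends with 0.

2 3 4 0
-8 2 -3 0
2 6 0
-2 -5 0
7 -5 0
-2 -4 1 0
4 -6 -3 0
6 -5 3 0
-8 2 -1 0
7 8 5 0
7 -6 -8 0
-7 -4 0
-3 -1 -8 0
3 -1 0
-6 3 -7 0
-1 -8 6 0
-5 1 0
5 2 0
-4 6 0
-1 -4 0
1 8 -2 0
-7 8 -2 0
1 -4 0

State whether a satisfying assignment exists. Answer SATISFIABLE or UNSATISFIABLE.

Branch on p1: take p1 = False.
  then p5 is forced to False.
  then p2 is forced to True.
  then p4 is forced to False.
  then p8 is forced to True.
Try p3 = True.
  then p6 is forced to False.
p7 is now unconstrained; take p7 = True.
So p1 = F, p2 = T, p3 = T, p4 = F, p5 = F, p6 = F, p7 = T, p8 = T is a satisfying assignment.

SATISFIABLE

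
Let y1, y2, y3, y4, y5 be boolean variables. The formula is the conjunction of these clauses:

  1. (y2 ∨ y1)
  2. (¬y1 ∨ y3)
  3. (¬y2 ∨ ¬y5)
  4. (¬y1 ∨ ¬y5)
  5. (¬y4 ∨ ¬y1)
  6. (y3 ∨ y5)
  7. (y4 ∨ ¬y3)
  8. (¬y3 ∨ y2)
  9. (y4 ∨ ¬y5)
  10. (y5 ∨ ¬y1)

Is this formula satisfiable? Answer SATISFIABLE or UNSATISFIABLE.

SATISFIABLE

Try y1 = False.
  then y2 is forced to True.
  then y5 is forced to False.
  then y3 is forced to True.
  then y4 is forced to True.
So y1=False, y2=True, y3=True, y4=True, y5=False is a satisfying assignment.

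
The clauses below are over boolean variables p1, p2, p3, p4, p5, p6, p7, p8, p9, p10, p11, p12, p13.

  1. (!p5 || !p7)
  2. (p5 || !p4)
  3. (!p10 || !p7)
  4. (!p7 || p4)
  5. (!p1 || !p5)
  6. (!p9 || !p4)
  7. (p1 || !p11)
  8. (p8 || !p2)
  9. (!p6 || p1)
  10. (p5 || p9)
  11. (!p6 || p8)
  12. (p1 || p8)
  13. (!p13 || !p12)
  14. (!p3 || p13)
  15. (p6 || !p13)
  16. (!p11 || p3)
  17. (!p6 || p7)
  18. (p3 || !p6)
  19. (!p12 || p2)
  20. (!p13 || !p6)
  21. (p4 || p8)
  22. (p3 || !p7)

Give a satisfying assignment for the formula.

p1 = F, p2 = T, p3 = F, p4 = F, p5 = F, p6 = F, p7 = F, p8 = T, p9 = T, p10 = F, p11 = F, p12 = F, p13 = F

Check each clause:
  1. (!p7 || !p5) — !p7 is true.
  2. (p5 || !p4) — !p4 is true.
  3. (!p7 || !p10) — !p7 is true.
  4. (!p7 || p4) — !p7 is true.
  5. (!p1 || !p5) — !p5 is true.
  6. (!p4 || !p9) — !p4 is true.
  7. (p1 || !p11) — !p11 is true.
  8. (!p2 || p8) — p8 is true.
  9. (p1 || !p6) — !p6 is true.
  10. (p5 || p9) — p9 is true.
  11. (!p6 || p8) — p8 is true.
  12. (p8 || p1) — p8 is true.
  13. (!p13 || !p12) — !p13 is true.
  14. (p13 || !p3) — !p3 is true.
  15. (p6 || !p13) — !p13 is true.
  16. (p3 || !p11) — !p11 is true.
  17. (!p6 || p7) — !p6 is true.
  18. (!p6 || p3) — !p6 is true.
  19. (p2 || !p12) — p2 is true.
  20. (!p6 || !p13) — !p6 is true.
  21. (p8 || p4) — p8 is true.
  22. (!p7 || p3) — !p7 is true.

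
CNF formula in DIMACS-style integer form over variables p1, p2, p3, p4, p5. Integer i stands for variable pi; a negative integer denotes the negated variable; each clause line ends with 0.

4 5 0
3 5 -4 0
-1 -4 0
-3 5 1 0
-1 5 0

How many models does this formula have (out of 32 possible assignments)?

Split on p5, then p1.
  p5=T, p1=T: remaining (p2,p3,p4) ∈ {(F,F,F); (F,T,F); (T,F,F); (T,T,F)} — 4.
  p5=T, p1=F: p2, p3, p4 free → 2^3 = 8.
  p5=F, p1=T: a clause becomes empty — 0.
  p5=F, p1=F: a clause becomes empty — 0.
Total: 4 + 8 + 0 + 0 = 12.

12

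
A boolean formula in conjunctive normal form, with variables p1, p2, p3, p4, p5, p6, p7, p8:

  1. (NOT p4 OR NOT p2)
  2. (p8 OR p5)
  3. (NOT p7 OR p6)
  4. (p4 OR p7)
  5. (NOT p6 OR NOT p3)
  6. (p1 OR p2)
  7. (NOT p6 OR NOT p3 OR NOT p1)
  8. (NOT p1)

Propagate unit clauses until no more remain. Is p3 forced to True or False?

False

(NOT p1) stands alone — p1 = False.
(p1 OR p2): since p1 = False, the clause reduces to (p2). p2 = True.
In (NOT p4 OR NOT p2), NOT p2 is now false; NOT p4 must hold, so p4 = False.
(p7 OR p4): since p4 = False, the clause reduces to (p7). p7 = True.
(NOT p7 OR p6): since p7 = True, the clause reduces to (p6). p6 = True.
(NOT p6 OR NOT p3): since p6 = True, the clause reduces to (NOT p3). p3 = False.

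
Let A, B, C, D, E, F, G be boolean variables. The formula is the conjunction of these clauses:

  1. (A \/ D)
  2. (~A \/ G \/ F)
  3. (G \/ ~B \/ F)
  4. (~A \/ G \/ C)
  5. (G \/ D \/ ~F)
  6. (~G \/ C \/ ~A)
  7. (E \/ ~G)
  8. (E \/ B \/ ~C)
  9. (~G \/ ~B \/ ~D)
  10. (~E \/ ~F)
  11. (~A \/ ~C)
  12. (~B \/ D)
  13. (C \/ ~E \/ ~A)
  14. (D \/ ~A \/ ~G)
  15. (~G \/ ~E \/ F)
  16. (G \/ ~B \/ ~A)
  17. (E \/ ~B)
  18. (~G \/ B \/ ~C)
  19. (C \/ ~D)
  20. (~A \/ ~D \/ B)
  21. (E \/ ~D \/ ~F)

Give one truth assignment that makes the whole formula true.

Branch on A: take A = False.
  then D is forced to True.
  then C is forced to True.
Branch on B: take B = False.
  then E is forced to True.
  then F is forced to False.
  then G is forced to False.

A = False, B = False, C = True, D = True, E = True, F = False, G = False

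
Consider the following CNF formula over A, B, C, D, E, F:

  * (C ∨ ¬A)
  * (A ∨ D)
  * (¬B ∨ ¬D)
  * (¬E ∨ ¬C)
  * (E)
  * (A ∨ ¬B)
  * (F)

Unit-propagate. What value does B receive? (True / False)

False

Unit clause (E) sets E = True.
From (¬C ∨ ¬E) and E = True: C = False.
(C ∨ ¬A): since C = False, the clause reduces to (¬A). A = False.
(A ∨ D) with A = False leaves only D, so D = True.
(¬D ∨ ¬B) with D = True leaves only ¬B, so B = False.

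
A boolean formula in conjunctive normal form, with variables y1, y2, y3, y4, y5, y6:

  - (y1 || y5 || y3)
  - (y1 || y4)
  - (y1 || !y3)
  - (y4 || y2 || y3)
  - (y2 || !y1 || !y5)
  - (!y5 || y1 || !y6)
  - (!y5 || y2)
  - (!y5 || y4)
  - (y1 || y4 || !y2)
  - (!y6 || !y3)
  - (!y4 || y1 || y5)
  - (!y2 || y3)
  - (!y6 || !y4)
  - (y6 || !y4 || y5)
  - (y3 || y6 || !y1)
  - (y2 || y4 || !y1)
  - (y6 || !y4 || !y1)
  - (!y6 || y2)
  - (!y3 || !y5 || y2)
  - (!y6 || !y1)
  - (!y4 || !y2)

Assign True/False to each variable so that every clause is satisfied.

y1=True  y2=True  y3=True  y4=False  y5=False  y6=False

Try y1 = True.
  then y6 is forced to False.
  then y3 is forced to True.
  then y4 is forced to False.
  then y5 is forced to False.
  then y2 is forced to True.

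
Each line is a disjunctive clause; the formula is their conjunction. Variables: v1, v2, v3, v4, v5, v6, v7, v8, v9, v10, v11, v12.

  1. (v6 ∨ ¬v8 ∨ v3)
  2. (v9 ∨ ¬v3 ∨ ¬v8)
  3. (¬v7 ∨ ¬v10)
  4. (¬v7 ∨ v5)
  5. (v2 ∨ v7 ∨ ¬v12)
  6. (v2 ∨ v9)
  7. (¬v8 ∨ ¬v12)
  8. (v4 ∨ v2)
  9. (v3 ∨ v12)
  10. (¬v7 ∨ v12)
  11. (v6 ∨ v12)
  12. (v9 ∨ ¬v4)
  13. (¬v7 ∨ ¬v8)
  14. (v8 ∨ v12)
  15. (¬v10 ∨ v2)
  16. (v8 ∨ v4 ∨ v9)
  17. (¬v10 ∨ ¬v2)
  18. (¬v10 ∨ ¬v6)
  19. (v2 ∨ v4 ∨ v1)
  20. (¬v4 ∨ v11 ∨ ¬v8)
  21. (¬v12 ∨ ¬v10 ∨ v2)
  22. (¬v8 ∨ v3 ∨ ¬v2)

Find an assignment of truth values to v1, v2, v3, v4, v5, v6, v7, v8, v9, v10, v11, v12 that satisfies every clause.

v1 occurs only positively in the remaining clauses — set v1 = True.
Pure literal: v9 appears only positively; assign v9 = True.
Try v2 = True.
  then v10 is forced to False.
The remaining clauses are satisfied by v3 = True, v4 = True, v5 = False, v6 = False, v7 = False, v8 = False, v11 = True, v12 = True.
Every clause has at least one true literal under this assignment.

v1=T  v2=T  v3=T  v4=T  v5=F  v6=F  v7=F  v8=F  v9=T  v10=F  v11=T  v12=T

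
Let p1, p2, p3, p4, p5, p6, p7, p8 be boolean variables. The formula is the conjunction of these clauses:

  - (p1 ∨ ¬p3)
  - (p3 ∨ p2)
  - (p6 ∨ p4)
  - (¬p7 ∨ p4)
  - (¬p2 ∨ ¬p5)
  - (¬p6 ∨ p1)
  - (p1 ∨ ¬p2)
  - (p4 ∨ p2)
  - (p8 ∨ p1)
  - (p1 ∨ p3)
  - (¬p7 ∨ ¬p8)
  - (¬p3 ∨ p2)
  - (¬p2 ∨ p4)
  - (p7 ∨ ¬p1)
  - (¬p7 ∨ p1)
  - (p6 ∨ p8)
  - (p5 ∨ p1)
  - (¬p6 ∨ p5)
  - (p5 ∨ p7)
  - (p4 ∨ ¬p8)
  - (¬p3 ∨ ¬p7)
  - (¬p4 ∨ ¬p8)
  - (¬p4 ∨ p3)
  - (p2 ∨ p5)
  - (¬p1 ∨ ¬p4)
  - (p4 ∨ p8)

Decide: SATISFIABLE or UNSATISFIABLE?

UNSATISFIABLE

p1 = True:
  propagation gives p7=True, p4=True; an empty clause results — contradiction.
p1 = False:
  propagation gives p3=False; an empty clause results — contradiction.
Every branch closes, so no satisfying assignment exists.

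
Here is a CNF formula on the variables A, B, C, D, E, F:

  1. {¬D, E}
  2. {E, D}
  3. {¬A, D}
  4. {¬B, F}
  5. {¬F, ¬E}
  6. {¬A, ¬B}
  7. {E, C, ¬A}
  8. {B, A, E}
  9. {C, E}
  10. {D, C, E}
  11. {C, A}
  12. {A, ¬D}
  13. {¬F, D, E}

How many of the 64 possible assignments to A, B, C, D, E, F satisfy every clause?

Satisfying assignments:
  A=0 B=0 C=1 D=0 E=1 F=0
  A=1 B=0 C=0 D=1 E=1 F=0
  A=1 B=0 C=1 D=1 E=1 F=0
That's 3 in total.

3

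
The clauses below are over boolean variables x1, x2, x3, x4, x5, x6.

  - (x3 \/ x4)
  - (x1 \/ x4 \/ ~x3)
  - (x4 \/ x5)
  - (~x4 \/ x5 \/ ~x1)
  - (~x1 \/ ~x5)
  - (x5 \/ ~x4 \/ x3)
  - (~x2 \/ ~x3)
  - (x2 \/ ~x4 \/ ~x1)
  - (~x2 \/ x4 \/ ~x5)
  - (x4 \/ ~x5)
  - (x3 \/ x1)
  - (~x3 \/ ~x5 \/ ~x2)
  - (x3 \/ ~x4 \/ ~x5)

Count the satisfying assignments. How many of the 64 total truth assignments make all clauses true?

4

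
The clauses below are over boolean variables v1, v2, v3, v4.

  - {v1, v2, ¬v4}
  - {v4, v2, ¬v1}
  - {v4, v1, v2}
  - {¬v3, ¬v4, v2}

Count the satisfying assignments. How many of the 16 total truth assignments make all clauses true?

9

Split on v2, then v4.
  v2=T, v4=T: remaining (v1,v3) ∈ {(F,F); (F,T); (T,F); (T,T)} — 4.
  v2=T, v4=F: remaining (v1,v3) ∈ {(F,F); (F,T); (T,F); (T,T)} — 4.
  v2=F, v4=T: remaining (v1,v3) ∈ {(T,F)} — 1.
  v2=F, v4=F: a clause becomes empty — 0.
Total: 4 + 4 + 1 + 0 = 9.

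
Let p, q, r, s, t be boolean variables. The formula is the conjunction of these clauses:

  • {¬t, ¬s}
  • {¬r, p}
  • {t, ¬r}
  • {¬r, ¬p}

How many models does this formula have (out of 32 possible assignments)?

12

Case analysis on r and p:
  r=T, p=T: a clause becomes empty — 0.
  r=T, p=F: a clause becomes empty — 0.
  r=F, p=T: q free; 3 ways for (s,t) × 2^1 = 6.
  r=F, p=F: q free; 3 ways for (s,t) × 2^1 = 6.
Total: 0 + 0 + 6 + 6 = 12.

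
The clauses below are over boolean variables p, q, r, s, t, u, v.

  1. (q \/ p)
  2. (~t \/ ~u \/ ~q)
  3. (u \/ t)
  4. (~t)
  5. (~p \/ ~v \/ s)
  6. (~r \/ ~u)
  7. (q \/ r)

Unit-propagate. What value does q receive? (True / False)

True

Unit clause (~t) sets t = False.
In (t \/ u), t is now false; u must hold, so u = True.
From (~u \/ ~r) and u = True: r = False.
From (q \/ r) and r = False: q = True.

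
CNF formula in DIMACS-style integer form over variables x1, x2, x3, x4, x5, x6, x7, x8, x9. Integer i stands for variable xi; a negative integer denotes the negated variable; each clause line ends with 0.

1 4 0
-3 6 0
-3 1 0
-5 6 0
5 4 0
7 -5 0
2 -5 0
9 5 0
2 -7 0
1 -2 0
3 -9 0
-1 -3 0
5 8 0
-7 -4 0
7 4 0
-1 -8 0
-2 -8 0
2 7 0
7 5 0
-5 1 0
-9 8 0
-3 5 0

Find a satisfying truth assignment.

x1 = 1, x2 = 1, x3 = 0, x4 = 0, x5 = 1, x6 = 1, x7 = 1, x8 = 0, x9 = 0

Check each clause:
  1. (x4 \/ x1) — x1 is true.
  2. (x6 \/ ~x3) — ~x3 is true.
  3. (x1 \/ ~x3) — x1 is true.
  4. (~x5 \/ x6) — x6 is true.
  5. (x4 \/ x5) — x5 is true.
  6. (~x5 \/ x7) — x7 is true.
  7. (x2 \/ ~x5) — x2 is true.
  8. (x9 \/ x5) — x5 is true.
  9. (x2 \/ ~x7) — x2 is true.
  10. (x1 \/ ~x2) — x1 is true.
  11. (~x9 \/ x3) — ~x9 is true.
  12. (~x3 \/ ~x1) — ~x3 is true.
  13. (x5 \/ x8) — x5 is true.
  14. (~x7 \/ ~x4) — ~x4 is true.
  15. (x4 \/ x7) — x7 is true.
  16. (~x1 \/ ~x8) — ~x8 is true.
  17. (~x8 \/ ~x2) — ~x8 is true.
  18. (x2 \/ x7) — x2 is true.
  19. (x7 \/ x5) — x5 is true.
  20. (x1 \/ ~x5) — x1 is true.
  21. (x8 \/ ~x9) — ~x9 is true.
  22. (x5 \/ ~x3) — x5 is true.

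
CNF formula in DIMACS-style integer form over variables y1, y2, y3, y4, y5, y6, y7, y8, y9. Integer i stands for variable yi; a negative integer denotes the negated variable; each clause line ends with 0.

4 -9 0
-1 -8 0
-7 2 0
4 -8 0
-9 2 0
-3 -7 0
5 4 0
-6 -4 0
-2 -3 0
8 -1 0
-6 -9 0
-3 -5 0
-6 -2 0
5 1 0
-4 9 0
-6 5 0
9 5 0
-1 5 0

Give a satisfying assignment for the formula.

Pure literal: y3 appears only negated; assign y3 = False.
Pure literal: y6 appears only negated; assign y6 = False.
Branch on y1: take y1 = False.
  then y5 is forced to True.
The remaining clauses are satisfied by y2 = True, y4 = False, y7 = False, y8 = False, y9 = False.

y1=F, y2=T, y3=F, y4=F, y5=T, y6=F, y7=F, y8=F, y9=F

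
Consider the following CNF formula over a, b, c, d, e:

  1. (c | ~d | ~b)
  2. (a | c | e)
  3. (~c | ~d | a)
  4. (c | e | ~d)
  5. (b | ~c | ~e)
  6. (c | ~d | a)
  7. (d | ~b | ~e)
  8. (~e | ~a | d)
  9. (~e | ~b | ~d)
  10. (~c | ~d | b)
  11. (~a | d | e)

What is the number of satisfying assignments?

The models are:
  a=0 b=0 c=0 d=0 e=1
  a=0 b=0 c=1 d=0 e=0
  a=0 b=1 c=1 d=0 e=0
  a=1 b=0 c=0 d=1 e=1
  a=1 b=1 c=1 d=1 e=0
That's 5 in total.

5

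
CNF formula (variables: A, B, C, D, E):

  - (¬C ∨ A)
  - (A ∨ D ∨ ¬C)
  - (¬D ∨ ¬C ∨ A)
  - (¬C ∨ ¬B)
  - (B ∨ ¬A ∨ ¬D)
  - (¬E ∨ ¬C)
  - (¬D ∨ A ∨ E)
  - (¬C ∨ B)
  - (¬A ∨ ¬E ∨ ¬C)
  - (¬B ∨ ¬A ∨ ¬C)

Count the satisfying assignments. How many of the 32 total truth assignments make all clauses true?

12

Split on C, then A.
  C=1, A=1: a clause becomes empty — 0.
  C=1, A=0: a clause becomes empty — 0.
  C=0, A=1: E free; 3 ways for (B,D) × 2^1 = 6.
  C=0, A=0: B free; 3 ways for (D,E) × 2^1 = 6.
Total: 0 + 0 + 6 + 6 = 12.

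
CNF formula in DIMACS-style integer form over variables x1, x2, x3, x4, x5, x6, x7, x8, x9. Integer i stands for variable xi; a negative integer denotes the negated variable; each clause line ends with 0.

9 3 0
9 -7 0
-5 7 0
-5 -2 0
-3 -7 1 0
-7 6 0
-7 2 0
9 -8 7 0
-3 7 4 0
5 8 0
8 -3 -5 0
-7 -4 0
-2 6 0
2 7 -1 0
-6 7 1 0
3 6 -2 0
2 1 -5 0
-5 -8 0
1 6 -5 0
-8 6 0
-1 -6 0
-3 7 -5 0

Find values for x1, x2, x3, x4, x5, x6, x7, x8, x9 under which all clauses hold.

x1=False, x2=True, x3=False, x4=False, x5=False, x6=True, x7=True, x8=True, x9=True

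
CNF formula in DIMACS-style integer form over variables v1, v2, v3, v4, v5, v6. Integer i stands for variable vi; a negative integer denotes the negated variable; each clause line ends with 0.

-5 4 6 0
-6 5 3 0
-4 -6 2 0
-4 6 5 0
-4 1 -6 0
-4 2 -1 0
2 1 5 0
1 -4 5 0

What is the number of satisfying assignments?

26

Case analysis on v4 and v5:
  v4=T, v5=T: v3 free; 4 ways for (v1,v2,v6) × 2^1 = 8.
  v4=T, v5=F: remaining (v1,v2,v3,v6) ∈ {(T,T,T,T)} — 1.
  v4=F, v5=T: forces v6=T; v1, v2, v3 free → 2^3 = 8.
  v4=F, v5=F: 9 of the 16 assignments to (v1,v2,v3,v6) work.
Total: 8 + 1 + 8 + 9 = 26.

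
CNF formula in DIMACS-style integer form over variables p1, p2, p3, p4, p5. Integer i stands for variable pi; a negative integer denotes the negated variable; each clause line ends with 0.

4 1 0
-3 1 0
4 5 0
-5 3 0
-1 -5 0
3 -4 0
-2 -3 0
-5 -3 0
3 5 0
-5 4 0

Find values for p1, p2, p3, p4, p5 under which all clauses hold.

p1=1, p2=0, p3=1, p4=1, p5=0

p2 occurs only negated in the remaining clauses — set p2 = False.
Set p1 = True and propagate.
  then p5 is forced to False.
  then p4 is forced to True.
  then p3 is forced to True.
Every clause has at least one true literal under this assignment.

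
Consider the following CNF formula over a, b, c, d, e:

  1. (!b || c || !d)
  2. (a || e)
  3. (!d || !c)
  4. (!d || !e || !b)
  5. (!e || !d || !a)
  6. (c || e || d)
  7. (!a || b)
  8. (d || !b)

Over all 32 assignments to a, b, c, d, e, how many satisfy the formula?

3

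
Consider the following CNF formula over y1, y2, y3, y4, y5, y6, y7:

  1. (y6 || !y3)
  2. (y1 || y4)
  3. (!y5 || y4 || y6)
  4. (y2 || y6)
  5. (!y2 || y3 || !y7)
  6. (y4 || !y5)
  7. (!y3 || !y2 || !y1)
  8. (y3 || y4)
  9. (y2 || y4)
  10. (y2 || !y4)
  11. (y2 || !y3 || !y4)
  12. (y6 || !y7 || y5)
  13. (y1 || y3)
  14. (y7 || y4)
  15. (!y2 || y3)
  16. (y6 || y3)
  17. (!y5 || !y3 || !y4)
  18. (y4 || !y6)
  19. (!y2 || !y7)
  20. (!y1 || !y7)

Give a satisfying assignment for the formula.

y1=0, y2=1, y3=1, y4=1, y5=0, y6=1, y7=0

Set y1 = False and propagate.
  then y4 is forced to True.
  then y2 is forced to True.
  then y3 is forced to True.
  then y6 is forced to True.
  then y5 is forced to False.
  then y7 is forced to False.
Every clause has at least one true literal under this assignment.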